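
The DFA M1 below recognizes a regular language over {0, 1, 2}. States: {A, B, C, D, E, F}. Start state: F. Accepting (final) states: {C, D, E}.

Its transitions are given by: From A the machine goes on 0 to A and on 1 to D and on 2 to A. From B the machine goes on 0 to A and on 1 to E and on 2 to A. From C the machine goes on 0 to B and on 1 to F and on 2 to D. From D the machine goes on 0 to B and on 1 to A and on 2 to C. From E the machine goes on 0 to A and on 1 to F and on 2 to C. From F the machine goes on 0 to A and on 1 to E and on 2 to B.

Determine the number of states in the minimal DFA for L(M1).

Every state is reachable, so we keep all 6.
P0 = {C,D,E} | {A,B,F}.
No further refinement is possible. Final partition (2 blocks): {C,D,E} | {A,B,F}.

2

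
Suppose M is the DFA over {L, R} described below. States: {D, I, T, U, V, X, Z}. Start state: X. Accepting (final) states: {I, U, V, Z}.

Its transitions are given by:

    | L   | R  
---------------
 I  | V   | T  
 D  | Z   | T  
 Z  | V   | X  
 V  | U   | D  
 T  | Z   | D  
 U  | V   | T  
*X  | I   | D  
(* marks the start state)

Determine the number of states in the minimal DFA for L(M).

2

Every state is reachable, so we keep all 7.
P0 = {I,U,V,Z} | {D,T,X}.
Stable partition: {I,U,V,Z} | {D,T,X} — 2 equivalence classes.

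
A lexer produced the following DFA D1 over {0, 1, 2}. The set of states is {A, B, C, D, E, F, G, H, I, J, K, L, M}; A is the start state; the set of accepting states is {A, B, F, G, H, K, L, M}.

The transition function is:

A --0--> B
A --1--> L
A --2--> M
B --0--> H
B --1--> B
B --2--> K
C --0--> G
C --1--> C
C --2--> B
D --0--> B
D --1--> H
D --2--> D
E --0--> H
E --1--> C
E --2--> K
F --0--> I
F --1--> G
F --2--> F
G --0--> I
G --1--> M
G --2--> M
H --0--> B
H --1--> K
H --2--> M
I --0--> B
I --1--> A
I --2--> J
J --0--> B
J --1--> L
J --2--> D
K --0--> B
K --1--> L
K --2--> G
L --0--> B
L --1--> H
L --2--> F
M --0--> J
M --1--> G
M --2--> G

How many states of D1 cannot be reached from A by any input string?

BFS from A reaches {A, B, D, F, G, H, I, J, K, L, M}; the 2 state(s) C, E are never visited.

2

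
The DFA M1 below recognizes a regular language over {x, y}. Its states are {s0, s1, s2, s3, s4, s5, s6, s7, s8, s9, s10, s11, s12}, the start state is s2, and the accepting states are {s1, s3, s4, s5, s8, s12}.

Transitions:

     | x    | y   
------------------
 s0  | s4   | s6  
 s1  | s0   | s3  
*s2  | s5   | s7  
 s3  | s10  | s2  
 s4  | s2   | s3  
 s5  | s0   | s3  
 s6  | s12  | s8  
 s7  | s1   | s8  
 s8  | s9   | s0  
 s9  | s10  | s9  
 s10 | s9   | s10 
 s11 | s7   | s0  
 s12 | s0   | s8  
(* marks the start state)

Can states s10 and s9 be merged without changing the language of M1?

Yes

States {s11} cannot be reached from the start state, so discard them.
Start with accepting vs non-accepting: {s1,s3,s4,s5,s8,s12} | {s0,s2,s6,s7,s9,s10}.
On input y, block {s1,s3,s4,s5,s8,s12} splits into {s1,s4,s5,s12} and {s3,s8}.
On input x, block {s0,s2,s6,s7,s9,s10} splits into {s0,s2,s6,s7} and {s9,s10}.
Split {s0,s2,s6,s7} by δ(·,y) → {s0,s2} and {s6,s7}.
No further refinement is possible. Final partition (5 blocks): {s1,s4,s5,s12} | {s0,s2} | {s3,s8} | {s9,s10} | {s6,s7}.
s10 and s9 lie in the same block of the stable partition, so they are equivalent — no string distinguishes them.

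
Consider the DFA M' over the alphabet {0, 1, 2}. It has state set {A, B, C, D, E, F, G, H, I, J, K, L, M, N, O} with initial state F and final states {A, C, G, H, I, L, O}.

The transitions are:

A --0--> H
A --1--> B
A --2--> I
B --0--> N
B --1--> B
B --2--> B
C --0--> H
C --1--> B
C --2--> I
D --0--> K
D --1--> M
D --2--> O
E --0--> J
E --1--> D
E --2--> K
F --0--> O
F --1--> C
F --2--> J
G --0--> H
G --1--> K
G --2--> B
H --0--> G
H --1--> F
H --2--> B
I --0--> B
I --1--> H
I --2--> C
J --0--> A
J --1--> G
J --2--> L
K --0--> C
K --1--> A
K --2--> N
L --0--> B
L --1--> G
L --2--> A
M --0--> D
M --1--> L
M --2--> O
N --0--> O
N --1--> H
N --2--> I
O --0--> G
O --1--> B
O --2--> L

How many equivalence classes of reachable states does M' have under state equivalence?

6

Reachable states from the start: {A,B,C,F,G,H,I,J,K,L,N,O}. Unreachable: {D,E,M} — drop them.
P0 = {A,C,G,H,I,L,O} | {B,F,J,K,N}.
Split {A,C,G,H,I,L,O} by δ(·,0) → {A,C,G,H,O} and {I,L}.
Split {A,C,G,H,O} by δ(·,2) → {A,C,O} and {G,H}.
Split {B,F,J,K,N} by δ(·,0) → {F,J,K,N} and {B}.
Refine {F,J,K,N} on symbol 1: members go to different blocks, giving {F,K} and {J,N}.
No further refinement is possible. Final partition (6 blocks): {A,C,O} | {F,K} | {I,L} | {G,H} | {B} | {J,N}.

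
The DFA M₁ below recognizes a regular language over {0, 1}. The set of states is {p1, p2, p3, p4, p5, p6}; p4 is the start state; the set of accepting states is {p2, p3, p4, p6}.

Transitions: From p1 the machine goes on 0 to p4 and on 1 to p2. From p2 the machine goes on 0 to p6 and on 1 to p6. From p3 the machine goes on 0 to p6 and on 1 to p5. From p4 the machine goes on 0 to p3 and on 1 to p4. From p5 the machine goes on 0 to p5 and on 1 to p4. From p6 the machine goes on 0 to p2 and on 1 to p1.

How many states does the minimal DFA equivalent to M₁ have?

6

Start with accepting vs non-accepting: {p2,p3,p4,p6} | {p1,p5}.
Split {p2,p3,p4,p6} by δ(·,1) → {p2,p4} and {p3,p6}.
On input 1, block {p2,p4} splits into {p2} and {p4}.
Refine {p1,p5} on symbol 0: members go to different blocks, giving {p1} and {p5}.
Split {p3,p6} by δ(·,0) → {p3} and {p6}.
No further refinement is possible. Final partition (6 blocks): {p2} | {p1} | {p3} | {p4} | {p5} | {p6}.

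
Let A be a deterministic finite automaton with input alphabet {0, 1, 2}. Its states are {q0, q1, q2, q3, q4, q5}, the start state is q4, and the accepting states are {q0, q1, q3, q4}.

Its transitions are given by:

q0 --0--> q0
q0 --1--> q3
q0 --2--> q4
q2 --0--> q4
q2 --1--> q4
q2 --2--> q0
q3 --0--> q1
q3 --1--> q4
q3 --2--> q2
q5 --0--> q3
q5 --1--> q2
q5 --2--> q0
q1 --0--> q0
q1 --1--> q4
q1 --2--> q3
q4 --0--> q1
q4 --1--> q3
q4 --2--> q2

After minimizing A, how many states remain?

Reachable states from the start: {q0,q1,q2,q3,q4}. Unreachable: {q5} — drop them.
P0 = {q0,q1,q3,q4} | {q2}.
On input 2, block {q0,q1,q3,q4} splits into {q0,q1} and {q3,q4}.
The partition is now stable with 3 blocks: {q0,q1} | {q2} | {q3,q4}.

3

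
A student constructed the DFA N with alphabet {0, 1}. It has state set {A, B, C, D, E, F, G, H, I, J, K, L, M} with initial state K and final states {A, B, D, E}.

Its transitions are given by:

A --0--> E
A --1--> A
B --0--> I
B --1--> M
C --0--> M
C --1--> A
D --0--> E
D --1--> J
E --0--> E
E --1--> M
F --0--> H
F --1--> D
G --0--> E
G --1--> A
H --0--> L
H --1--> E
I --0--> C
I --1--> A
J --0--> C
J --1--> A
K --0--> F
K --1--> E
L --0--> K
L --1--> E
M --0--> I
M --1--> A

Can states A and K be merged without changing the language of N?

Reachable states from the start: {A,C,D,E,F,H,I,J,K,L,M}. Unreachable: {B,G} — drop them.
Start with accepting vs non-accepting: {A,D,E} | {C,F,H,I,J,K,L,M}.
Refine {A,D,E} on symbol 1: members go to different blocks, giving {D,E} and {A}.
Refine {C,F,H,I,J,K,L,M} on symbol 1: members go to different blocks, giving {C,I,J,M} and {F,H,K,L}.
No further refinement is possible. Final partition (4 blocks): {D,E} | {C,I,J,M} | {A} | {F,H,K,L}.
A and K end up in different blocks, so they are distinguishable. For instance, the string 'ε' is accepted from only A.

No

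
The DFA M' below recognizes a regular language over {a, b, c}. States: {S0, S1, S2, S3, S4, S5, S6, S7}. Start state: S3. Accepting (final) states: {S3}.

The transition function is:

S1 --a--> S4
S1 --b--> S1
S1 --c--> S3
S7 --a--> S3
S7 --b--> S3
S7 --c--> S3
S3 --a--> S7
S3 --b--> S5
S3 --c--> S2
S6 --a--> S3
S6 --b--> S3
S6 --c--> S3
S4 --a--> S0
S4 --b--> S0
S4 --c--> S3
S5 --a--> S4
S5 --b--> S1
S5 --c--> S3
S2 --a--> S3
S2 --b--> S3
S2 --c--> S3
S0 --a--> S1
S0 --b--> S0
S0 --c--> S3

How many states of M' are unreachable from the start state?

1

Starting at S3 and following transitions, the reachable set is {S0, S1, S2, S3, S4, S5, S7}. That leaves S6 unreachable — 1 in total.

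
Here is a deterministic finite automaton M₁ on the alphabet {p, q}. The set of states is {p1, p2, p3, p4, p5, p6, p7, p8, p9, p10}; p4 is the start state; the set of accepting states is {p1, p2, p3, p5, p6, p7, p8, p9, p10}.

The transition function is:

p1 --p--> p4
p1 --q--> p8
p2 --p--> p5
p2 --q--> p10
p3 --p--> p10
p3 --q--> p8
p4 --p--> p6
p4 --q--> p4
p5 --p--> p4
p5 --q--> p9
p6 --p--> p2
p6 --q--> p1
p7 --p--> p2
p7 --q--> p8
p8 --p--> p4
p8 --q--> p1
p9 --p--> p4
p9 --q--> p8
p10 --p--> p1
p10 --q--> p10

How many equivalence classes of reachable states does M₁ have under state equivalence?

States {p3,p7} cannot be reached from the start state, so discard them.
P0 = {p1,p2,p5,p6,p8,p9,p10} | {p4}.
Split {p1,p2,p5,p6,p8,p9,p10} by δ(·,p) → {p1,p5,p8,p9} and {p2,p6,p10}.
On input p, block {p2,p6,p10} splits into {p2,p10} and {p6}.
The partition is now stable with 4 blocks: {p1,p5,p8,p9} | {p4} | {p2,p10} | {p6}.

4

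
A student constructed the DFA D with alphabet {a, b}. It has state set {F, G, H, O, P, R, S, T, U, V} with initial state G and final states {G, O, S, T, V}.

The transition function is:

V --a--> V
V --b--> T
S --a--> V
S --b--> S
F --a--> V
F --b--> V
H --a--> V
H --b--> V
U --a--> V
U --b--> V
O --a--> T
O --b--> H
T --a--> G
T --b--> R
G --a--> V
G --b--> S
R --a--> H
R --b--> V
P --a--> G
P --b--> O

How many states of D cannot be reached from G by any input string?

4

Starting at G and following transitions, the reachable set is {G, H, R, S, T, V}. That leaves F, O, P, U unreachable — 4 in total.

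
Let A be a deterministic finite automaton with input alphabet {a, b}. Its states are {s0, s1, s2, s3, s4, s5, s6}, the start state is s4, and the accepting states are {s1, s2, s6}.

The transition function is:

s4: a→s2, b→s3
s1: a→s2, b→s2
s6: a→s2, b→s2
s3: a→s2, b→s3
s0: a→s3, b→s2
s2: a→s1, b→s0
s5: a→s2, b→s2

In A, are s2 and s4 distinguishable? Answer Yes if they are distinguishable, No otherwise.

States {s5,s6} cannot be reached from the start state, so discard them.
Start with accepting vs non-accepting: {s1,s2} | {s0,s3,s4}.
On input b, block {s1,s2} splits into {s1} and {s2}.
Refine {s0,s3,s4} on symbol a: members go to different blocks, giving {s3,s4} and {s0}.
No further refinement is possible. Final partition (4 blocks): {s1} | {s3,s4} | {s2} | {s0}.
s2 and s4 end up in different blocks, so they are distinguishable. For instance, the string 'ε' is accepted from only s2.

Yes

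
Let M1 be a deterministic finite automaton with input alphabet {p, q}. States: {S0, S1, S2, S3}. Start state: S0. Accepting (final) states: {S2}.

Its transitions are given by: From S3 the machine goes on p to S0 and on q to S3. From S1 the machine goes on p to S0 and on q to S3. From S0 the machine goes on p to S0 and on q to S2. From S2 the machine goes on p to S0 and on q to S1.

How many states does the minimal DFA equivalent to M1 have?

3

Every state is reachable, so we keep all 4.
Initial partition by acceptance: {S2} | {S0,S1,S3}.
Refine {S0,S1,S3} on symbol q: members go to different blocks, giving {S1,S3} and {S0}.
No further refinement is possible. Final partition (3 blocks): {S2} | {S1,S3} | {S0}.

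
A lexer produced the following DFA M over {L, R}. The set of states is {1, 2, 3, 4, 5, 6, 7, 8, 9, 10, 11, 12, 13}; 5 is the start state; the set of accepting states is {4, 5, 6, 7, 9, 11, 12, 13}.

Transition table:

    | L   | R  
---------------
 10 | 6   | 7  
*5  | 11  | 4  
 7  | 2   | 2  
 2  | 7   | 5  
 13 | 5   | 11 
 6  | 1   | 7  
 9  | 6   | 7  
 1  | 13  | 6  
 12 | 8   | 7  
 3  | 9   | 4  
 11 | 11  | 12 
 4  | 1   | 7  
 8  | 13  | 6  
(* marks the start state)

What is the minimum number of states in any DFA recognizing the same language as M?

First remove the unreachable states {3,9,10}; 10 states remain.
Initial partition by acceptance: {4,5,6,7,11,12,13} | {1,2,8}.
Refine {4,5,6,7,11,12,13} on symbol L: members go to different blocks, giving {4,6,7,12} and {5,11,13}.
Refine {4,6,7,12} on symbol R: members go to different blocks, giving {4,6,12} and {7}.
On input L, block {1,2,8} splits into {1,8} and {2}.
On input R, block {5,11,13} splits into {5,11} and {13}.
Stable partition: {4,6,12} | {1,8} | {5,11} | {7} | {2} | {13} — 6 equivalence classes.

6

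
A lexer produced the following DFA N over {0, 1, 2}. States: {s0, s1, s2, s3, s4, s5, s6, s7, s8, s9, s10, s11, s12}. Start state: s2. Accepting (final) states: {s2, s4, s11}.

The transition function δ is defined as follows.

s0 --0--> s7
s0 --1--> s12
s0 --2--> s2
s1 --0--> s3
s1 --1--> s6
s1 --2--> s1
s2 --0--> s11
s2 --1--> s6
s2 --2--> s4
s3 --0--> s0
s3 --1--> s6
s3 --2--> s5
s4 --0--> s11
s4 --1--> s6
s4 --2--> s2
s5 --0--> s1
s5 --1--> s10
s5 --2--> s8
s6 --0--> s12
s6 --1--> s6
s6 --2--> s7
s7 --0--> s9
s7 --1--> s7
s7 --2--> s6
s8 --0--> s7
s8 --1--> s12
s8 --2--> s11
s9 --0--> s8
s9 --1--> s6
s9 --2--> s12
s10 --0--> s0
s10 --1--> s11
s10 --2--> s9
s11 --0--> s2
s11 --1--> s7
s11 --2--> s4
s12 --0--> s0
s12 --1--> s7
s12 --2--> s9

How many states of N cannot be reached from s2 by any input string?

BFS from s2 reaches {s0, s2, s4, s6, s7, s8, s9, s11, s12}; the 4 state(s) s1, s3, s5, s10 are never visited.

4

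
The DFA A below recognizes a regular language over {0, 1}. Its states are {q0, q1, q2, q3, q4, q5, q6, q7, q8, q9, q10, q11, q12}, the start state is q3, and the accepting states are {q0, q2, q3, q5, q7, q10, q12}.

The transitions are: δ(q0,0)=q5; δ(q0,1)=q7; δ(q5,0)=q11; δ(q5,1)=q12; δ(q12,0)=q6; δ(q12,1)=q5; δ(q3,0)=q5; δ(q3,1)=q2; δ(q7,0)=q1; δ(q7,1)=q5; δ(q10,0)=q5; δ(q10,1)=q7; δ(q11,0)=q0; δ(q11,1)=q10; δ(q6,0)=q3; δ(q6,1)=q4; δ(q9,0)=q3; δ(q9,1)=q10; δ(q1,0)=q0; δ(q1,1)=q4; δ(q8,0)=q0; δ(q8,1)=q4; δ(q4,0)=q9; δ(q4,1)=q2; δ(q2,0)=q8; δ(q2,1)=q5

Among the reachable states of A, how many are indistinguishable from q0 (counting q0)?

Every state is reachable, so we keep all 13.
P0 = {q0,q2,q3,q5,q7,q10,q12} | {q1,q4,q6,q8,q9,q11}.
Refine {q0,q2,q3,q5,q7,q10,q12} on symbol 0: members go to different blocks, giving {q2,q5,q7,q12} and {q0,q3,q10}.
Refine {q1,q4,q6,q8,q9,q11} on symbol 0: members go to different blocks, giving {q1,q6,q8,q9,q11} and {q4}.
Refine {q1,q6,q8,q9,q11} on symbol 1: members go to different blocks, giving {q1,q6,q8} and {q9,q11}.
Refine {q2,q5,q7,q12} on symbol 0: members go to different blocks, giving {q2,q7,q12} and {q5}.
No further refinement is possible. Final partition (6 blocks): {q2,q7,q12} | {q1,q6,q8} | {q0,q3,q10} | {q4} | {q9,q11} | {q5}.
State q0 belongs to the block {q0,q3,q10}, which has 3 states.

3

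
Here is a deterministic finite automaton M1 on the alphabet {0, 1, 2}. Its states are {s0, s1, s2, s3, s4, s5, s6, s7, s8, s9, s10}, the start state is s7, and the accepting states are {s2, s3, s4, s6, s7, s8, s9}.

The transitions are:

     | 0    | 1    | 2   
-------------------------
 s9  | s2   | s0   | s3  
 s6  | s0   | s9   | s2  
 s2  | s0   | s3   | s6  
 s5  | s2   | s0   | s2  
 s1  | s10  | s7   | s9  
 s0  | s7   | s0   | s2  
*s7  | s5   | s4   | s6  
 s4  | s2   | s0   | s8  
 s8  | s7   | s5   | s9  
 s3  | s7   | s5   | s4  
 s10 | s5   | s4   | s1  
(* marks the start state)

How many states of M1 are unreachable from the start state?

2

No path from s7 leads to s1, s10; the other 9 states are all reachable.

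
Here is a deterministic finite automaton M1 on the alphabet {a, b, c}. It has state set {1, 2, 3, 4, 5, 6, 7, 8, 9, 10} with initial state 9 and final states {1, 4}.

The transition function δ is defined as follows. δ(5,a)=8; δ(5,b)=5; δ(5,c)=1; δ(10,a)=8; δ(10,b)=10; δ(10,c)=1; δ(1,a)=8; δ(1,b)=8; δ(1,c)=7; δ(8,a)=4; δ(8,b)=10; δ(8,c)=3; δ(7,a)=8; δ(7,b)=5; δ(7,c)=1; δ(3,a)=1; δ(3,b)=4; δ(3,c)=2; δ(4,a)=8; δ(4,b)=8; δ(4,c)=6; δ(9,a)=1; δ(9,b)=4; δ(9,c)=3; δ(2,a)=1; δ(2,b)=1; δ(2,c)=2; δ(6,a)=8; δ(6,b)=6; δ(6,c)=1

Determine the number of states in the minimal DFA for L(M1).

4

All states are reachable from the start state.
Start with accepting vs non-accepting: {1,4} | {2,3,5,6,7,8,9,10}.
Split {2,3,5,6,7,8,9,10} by δ(·,a) → {2,3,8,9} and {5,6,7,10}.
Split {2,3,8,9} by δ(·,b) → {2,3,9} and {8}.
Stable partition: {1,4} | {2,3,9} | {5,6,7,10} | {8} — 4 equivalence classes.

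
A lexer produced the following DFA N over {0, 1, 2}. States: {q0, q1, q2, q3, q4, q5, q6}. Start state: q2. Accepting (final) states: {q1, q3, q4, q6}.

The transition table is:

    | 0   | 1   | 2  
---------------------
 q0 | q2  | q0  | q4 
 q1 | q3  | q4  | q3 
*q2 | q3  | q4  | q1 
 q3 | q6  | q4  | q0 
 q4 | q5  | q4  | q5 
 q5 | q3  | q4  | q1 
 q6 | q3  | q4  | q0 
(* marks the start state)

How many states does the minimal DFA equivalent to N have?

5

Start with accepting vs non-accepting: {q1,q3,q4,q6} | {q0,q2,q5}.
Split {q1,q3,q4,q6} by δ(·,0) → {q1,q3,q6} and {q4}.
Refine {q1,q3,q6} on symbol 2: members go to different blocks, giving {q3,q6} and {q1}.
Split {q0,q2,q5} by δ(·,0) → {q2,q5} and {q0}.
Stable partition: {q3,q6} | {q2,q5} | {q4} | {q1} | {q0} — 5 equivalence classes.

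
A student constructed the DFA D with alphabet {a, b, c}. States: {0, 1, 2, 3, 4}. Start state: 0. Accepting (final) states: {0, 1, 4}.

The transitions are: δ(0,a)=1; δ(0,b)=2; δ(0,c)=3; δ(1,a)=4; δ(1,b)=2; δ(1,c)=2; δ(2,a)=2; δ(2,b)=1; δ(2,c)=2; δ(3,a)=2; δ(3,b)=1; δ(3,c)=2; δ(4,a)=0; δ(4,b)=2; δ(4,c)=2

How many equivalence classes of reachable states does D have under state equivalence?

2

Initial partition by acceptance: {0,1,4} | {2,3}.
No further refinement is possible. Final partition (2 blocks): {0,1,4} | {2,3}.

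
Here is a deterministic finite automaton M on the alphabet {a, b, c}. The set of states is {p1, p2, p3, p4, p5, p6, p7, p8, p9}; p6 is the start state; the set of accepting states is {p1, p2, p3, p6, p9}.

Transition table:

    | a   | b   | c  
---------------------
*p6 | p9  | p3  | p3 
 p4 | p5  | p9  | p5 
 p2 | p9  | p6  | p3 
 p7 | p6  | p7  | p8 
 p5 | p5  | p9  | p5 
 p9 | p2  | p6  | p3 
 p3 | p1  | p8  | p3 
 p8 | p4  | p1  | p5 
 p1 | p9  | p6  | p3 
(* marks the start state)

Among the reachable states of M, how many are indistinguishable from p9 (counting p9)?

3

First remove the unreachable states {p7}; 8 states remain.
Initial partition by acceptance: {p1,p2,p3,p6,p9} | {p4,p5,p8}.
On input b, block {p1,p2,p3,p6,p9} splits into {p1,p2,p6,p9} and {p3}.
Split {p1,p2,p6,p9} by δ(·,b) → {p1,p2,p9} and {p6}.
Stable partition: {p1,p2,p9} | {p4,p5,p8} | {p3} | {p6} — 4 equivalence classes.
The equivalence class containing p9 is {p1,p2,p9}, of size 3.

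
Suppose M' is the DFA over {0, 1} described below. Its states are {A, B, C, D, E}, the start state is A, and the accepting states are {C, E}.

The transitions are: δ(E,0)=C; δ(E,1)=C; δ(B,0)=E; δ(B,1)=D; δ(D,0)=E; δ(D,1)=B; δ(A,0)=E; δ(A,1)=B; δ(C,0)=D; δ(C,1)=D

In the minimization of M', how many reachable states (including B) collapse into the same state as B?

3

Start with accepting vs non-accepting: {C,E} | {A,B,D}.
On input 0, block {C,E} splits into {C} and {E}.
The partition is now stable with 3 blocks: {C} | {A,B,D} | {E}.
State B belongs to the block {A,B,D}, which has 3 states.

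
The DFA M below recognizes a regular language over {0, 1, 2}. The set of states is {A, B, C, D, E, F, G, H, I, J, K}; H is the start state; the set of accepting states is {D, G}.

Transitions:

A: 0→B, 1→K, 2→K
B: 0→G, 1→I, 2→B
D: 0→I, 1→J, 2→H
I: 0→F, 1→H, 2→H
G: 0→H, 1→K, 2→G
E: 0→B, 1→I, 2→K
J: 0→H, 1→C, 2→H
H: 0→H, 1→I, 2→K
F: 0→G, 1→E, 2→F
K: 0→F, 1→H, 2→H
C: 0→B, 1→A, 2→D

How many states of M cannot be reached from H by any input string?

BFS from H reaches {B, E, F, G, H, I, K}; the 4 state(s) A, C, D, J are never visited.

4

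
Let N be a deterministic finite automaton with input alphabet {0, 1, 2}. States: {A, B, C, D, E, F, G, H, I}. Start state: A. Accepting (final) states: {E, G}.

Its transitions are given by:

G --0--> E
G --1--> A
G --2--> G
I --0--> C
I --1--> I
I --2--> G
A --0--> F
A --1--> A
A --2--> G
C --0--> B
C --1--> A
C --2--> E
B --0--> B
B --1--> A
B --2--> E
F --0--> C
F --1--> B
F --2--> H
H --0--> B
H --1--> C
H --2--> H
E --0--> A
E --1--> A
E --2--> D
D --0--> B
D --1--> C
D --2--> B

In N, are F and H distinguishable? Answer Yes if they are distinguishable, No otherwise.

Reachable states from the start: {A,B,C,D,E,F,G,H}. Unreachable: {I} — drop them.
P0 = {E,G} | {A,B,C,D,F,H}.
Split {E,G} by δ(·,0) → {E} and {G}.
On input 2, block {A,B,C,D,F,H} splits into {D,F,H} and {B,C} and {A}.
Refine {D,F,H} on symbol 2: members go to different blocks, giving {F,H} and {D}.
The partition is now stable with 6 blocks: {E} | {F,H} | {G} | {B,C} | {A} | {D}.
F and H lie in the same block of the stable partition, so they are equivalent — no string distinguishes them.

No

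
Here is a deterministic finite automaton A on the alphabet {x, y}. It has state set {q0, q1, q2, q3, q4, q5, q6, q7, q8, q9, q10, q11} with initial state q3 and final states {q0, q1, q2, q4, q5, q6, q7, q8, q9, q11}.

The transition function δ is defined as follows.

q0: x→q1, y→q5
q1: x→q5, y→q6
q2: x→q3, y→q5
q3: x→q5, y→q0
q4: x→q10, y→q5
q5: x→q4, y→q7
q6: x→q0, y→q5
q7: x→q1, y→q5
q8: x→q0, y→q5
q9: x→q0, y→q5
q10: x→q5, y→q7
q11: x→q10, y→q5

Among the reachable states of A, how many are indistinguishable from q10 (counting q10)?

2

First remove the unreachable states {q2,q8,q9,q11}; 8 states remain.
Initial partition by acceptance: {q0,q1,q4,q5,q6,q7} | {q3,q10}.
Split {q0,q1,q4,q5,q6,q7} by δ(·,x) → {q0,q1,q5,q6,q7} and {q4}.
Split {q0,q1,q5,q6,q7} by δ(·,x) → {q0,q1,q6,q7} and {q5}.
Refine {q0,q1,q6,q7} on symbol x: members go to different blocks, giving {q0,q6,q7} and {q1}.
Split {q0,q6,q7} by δ(·,x) → {q0,q7} and {q6}.
Stable partition: {q0,q7} | {q3,q10} | {q4} | {q5} | {q1} | {q6} — 6 equivalence classes.
State q10 belongs to the block {q3,q10}, which has 2 states.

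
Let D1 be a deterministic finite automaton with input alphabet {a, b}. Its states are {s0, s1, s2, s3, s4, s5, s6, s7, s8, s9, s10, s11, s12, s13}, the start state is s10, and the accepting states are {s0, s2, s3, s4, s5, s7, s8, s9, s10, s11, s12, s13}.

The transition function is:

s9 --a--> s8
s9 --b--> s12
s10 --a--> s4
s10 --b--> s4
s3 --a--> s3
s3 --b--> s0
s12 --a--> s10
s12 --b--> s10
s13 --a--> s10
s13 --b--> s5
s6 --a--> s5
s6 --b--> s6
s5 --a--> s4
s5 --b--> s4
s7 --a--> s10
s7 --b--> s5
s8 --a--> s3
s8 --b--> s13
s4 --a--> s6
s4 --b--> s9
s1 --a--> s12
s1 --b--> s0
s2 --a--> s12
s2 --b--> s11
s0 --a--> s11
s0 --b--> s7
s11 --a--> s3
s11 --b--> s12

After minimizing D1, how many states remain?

7

First remove the unreachable states {s1,s2}; 12 states remain.
P0 = {s0,s3,s4,s5,s7,s8,s9,s10,s11,s12,s13} | {s6}.
Refine {s0,s3,s4,s5,s7,s8,s9,s10,s11,s12,s13} on symbol a: members go to different blocks, giving {s0,s3,s5,s7,s8,s9,s10,s11,s12,s13} and {s4}.
On input a, block {s0,s3,s5,s7,s8,s9,s10,s11,s12,s13} splits into {s0,s3,s7,s8,s9,s11,s12,s13} and {s5,s10}.
Split {s0,s3,s7,s8,s9,s11,s12,s13} by δ(·,a) → {s0,s3,s8,s9,s11} and {s7,s12,s13}.
On input b, block {s0,s3,s8,s9,s11} splits into {s0,s8,s9,s11} and {s3}.
Split {s0,s8,s9,s11} by δ(·,a) → {s0,s9} and {s8,s11}.
The partition is now stable with 7 blocks: {s0,s9} | {s6} | {s4} | {s5,s10} | {s7,s12,s13} | {s3} | {s8,s11}.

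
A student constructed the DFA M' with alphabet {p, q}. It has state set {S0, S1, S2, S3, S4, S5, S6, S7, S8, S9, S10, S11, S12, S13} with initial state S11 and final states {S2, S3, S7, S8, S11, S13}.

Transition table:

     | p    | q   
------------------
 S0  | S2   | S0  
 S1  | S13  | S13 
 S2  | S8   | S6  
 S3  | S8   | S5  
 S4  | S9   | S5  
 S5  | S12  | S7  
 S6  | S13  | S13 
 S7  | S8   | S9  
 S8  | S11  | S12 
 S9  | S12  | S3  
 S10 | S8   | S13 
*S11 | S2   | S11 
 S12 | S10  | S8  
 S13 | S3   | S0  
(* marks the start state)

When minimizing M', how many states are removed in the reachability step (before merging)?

No path from S11 leads to S1, S4; the other 12 states are all reachable.

2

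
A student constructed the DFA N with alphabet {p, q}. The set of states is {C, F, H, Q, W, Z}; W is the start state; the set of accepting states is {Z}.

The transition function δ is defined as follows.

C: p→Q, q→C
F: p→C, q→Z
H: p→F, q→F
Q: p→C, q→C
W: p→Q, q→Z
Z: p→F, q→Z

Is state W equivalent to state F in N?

Yes

States {H} cannot be reached from the start state, so discard them.
P0 = {Z} | {C,F,Q,W}.
Refine {C,F,Q,W} on symbol q: members go to different blocks, giving {C,Q} and {F,W}.
No further refinement is possible. Final partition (3 blocks): {Z} | {C,Q} | {F,W}.
W and F lie in the same block of the stable partition, so they are equivalent — no string distinguishes them.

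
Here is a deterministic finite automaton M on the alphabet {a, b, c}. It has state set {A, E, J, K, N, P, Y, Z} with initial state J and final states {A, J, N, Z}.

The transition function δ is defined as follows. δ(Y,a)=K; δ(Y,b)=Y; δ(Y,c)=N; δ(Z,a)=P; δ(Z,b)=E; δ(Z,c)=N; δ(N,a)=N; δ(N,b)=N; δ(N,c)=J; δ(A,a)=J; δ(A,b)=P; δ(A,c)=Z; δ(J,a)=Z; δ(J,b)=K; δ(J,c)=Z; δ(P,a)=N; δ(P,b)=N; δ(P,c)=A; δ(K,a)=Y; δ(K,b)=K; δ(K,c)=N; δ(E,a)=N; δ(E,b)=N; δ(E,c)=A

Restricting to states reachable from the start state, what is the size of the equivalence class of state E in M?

2

P0 = {A,J,N,Z} | {E,K,P,Y}.
On input a, block {A,J,N,Z} splits into {A,J,N} and {Z}.
Split {A,J,N} by δ(·,a) → {A,N} and {J}.
On input a, block {A,N} splits into {A} and {N}.
On input a, block {E,K,P,Y} splits into {E,P} and {K,Y}.
The partition is now stable with 6 blocks: {A} | {E,P} | {Z} | {J} | {N} | {K,Y}.
The equivalence class containing E is {E,P}, of size 2.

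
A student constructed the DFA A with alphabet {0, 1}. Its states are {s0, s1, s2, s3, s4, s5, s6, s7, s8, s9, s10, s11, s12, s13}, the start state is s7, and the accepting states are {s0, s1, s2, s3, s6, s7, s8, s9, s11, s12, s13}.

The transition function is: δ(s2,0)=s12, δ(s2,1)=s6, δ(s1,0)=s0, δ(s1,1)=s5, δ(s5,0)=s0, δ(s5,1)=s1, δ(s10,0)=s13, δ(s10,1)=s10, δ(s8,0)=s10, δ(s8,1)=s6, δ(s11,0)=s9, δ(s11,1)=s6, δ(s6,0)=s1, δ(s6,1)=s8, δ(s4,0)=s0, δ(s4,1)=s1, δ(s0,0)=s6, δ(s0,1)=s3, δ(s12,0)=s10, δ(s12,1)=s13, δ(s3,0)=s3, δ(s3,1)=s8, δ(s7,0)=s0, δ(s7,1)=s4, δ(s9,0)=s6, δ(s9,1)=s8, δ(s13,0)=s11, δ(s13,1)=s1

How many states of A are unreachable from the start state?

Starting at s7 and following transitions, the reachable set is {s0, s1, s3, s4, s5, s6, s7, s8, s9, s10, s11, s13}. That leaves s2, s12 unreachable — 2 in total.

2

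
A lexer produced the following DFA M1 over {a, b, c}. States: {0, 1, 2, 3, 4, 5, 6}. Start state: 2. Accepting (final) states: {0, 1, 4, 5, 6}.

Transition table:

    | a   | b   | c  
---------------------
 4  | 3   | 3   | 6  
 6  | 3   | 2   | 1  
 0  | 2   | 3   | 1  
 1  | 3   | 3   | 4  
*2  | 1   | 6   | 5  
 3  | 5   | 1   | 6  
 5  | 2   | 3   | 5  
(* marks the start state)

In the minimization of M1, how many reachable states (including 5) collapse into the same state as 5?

First remove the unreachable states {0}; 6 states remain.
Start with accepting vs non-accepting: {1,4,5,6} | {2,3}.
The partition is now stable with 2 blocks: {1,4,5,6} | {2,3}.
State 5 belongs to the block {1,4,5,6}, which has 4 states.

4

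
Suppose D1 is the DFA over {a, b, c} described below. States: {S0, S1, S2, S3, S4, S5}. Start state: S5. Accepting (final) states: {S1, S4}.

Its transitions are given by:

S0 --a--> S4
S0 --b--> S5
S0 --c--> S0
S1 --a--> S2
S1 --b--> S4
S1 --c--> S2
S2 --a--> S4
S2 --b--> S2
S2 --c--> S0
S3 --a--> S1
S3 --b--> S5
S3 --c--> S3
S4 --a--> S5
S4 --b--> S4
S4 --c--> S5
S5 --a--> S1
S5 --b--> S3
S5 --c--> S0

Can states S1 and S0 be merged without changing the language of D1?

All states are reachable from the start state.
P0 = {S1,S4} | {S0,S2,S3,S5}.
The partition is now stable with 2 blocks: {S1,S4} | {S0,S2,S3,S5}.
S1 and S0 end up in different blocks, so they are distinguishable. For instance, the string 'ε' is accepted from only S1.

No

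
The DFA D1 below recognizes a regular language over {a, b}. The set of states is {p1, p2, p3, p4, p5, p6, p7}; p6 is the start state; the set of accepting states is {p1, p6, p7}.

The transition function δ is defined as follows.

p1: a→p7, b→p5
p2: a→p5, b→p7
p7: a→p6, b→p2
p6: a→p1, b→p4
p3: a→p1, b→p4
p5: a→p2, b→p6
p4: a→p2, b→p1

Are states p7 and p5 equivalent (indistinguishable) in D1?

No

Reachable states from the start: {p1,p2,p4,p5,p6,p7}. Unreachable: {p3} — drop them.
Initial partition by acceptance: {p1,p6,p7} | {p2,p4,p5}.
No further refinement is possible. Final partition (2 blocks): {p1,p6,p7} | {p2,p4,p5}.
p7 and p5 end up in different blocks, so they are distinguishable. For instance, the string 'ε' is accepted from only p7.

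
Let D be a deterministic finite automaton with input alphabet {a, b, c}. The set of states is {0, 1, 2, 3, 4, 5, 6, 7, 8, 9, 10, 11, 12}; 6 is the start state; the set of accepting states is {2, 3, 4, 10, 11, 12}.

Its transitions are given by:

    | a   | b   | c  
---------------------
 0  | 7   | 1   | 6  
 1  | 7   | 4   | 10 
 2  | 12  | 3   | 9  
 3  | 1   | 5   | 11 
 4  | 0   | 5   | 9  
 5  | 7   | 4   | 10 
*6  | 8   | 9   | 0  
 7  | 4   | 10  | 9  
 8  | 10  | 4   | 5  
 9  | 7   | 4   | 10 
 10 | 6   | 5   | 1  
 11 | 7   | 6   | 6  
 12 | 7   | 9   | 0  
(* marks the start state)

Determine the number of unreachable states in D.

4

BFS from 6 reaches {0, 1, 4, 5, 6, 7, 8, 9, 10}; the 4 state(s) 2, 3, 11, 12 are never visited.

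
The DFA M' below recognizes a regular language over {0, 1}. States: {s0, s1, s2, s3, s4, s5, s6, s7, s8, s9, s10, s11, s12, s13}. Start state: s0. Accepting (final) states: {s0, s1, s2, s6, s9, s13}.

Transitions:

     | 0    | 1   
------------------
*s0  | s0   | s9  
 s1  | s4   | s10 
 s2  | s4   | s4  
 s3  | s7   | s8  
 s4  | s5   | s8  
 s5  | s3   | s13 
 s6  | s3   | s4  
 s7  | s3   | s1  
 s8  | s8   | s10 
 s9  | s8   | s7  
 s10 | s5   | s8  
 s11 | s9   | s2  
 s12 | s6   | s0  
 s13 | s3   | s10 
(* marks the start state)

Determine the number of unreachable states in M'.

4

Starting at s0 and following transitions, the reachable set is {s0, s1, s3, s4, s5, s7, s8, s9, s10, s13}. That leaves s2, s6, s11, s12 unreachable — 4 in total.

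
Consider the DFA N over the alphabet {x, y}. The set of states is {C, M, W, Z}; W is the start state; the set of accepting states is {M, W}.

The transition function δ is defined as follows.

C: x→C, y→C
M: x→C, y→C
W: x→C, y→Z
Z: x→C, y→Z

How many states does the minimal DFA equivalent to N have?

Reachable states from the start: {C,W,Z}. Unreachable: {M} — drop them.
Initial partition by acceptance: {W} | {C,Z}.
The partition is now stable with 2 blocks: {W} | {C,Z}.

2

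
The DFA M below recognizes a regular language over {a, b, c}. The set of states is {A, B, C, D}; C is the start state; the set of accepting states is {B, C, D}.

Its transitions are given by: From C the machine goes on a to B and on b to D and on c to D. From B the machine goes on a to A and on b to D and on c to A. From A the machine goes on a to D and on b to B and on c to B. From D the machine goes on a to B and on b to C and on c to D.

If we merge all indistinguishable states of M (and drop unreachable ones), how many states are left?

Every state is reachable, so we keep all 4.
Initial partition by acceptance: {B,C,D} | {A}.
Refine {B,C,D} on symbol a: members go to different blocks, giving {C,D} and {B}.
Stable partition: {C,D} | {A} | {B} — 3 equivalence classes.

3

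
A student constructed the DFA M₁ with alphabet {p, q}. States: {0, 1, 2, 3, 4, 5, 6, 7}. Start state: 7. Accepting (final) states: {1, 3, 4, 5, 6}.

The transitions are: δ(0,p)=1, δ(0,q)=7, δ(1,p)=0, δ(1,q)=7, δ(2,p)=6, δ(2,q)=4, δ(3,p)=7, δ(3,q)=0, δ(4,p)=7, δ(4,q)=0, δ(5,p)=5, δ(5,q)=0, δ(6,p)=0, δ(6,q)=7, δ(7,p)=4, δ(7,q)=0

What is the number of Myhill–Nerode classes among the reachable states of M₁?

States {2,3,5,6} cannot be reached from the start state, so discard them.
Start with accepting vs non-accepting: {1,4} | {0,7}.
Stable partition: {1,4} | {0,7} — 2 equivalence classes.

2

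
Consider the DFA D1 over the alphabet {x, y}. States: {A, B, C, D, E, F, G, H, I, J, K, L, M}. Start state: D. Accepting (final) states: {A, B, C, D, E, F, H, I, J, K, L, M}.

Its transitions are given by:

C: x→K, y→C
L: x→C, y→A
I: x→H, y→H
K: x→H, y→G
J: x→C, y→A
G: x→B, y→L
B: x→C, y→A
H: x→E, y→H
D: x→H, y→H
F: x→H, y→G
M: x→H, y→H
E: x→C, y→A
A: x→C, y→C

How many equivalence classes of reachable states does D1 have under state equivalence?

First remove the unreachable states {F,I,J,M}; 9 states remain.
P0 = {A,B,C,D,E,H,K,L} | {G}.
Refine {A,B,C,D,E,H,K,L} on symbol y: members go to different blocks, giving {A,B,C,D,E,H,L} and {K}.
On input x, block {A,B,C,D,E,H,L} splits into {A,B,D,E,H,L} and {C}.
On input x, block {A,B,D,E,H,L} splits into {A,B,E,L} and {D,H}.
Refine {A,B,E,L} on symbol y: members go to different blocks, giving {B,E,L} and {A}.
Refine {D,H} on symbol x: members go to different blocks, giving {D} and {H}.
The partition is now stable with 7 blocks: {B,E,L} | {G} | {K} | {C} | {D} | {A} | {H}.

7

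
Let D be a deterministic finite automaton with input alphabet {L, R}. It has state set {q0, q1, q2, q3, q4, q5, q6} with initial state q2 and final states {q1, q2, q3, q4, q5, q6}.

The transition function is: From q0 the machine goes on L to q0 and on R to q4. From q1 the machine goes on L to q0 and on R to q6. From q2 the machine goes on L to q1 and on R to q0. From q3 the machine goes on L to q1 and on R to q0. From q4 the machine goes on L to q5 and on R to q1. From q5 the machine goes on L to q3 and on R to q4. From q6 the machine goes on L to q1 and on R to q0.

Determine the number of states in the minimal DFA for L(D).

5

Every state is reachable, so we keep all 7.
Start with accepting vs non-accepting: {q1,q2,q3,q4,q5,q6} | {q0}.
Refine {q1,q2,q3,q4,q5,q6} on symbol L: members go to different blocks, giving {q2,q3,q4,q5,q6} and {q1}.
On input L, block {q2,q3,q4,q5,q6} splits into {q2,q3,q6} and {q4,q5}.
On input L, block {q4,q5} splits into {q4} and {q5}.
Stable partition: {q2,q3,q6} | {q0} | {q1} | {q4} | {q5} — 5 equivalence classes.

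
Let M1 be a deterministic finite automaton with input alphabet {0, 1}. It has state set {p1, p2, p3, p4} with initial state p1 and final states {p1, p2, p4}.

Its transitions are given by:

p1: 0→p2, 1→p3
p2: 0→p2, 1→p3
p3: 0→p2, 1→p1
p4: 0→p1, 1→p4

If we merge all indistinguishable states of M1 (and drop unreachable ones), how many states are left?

First remove the unreachable states {p4}; 3 states remain.
Start with accepting vs non-accepting: {p1,p2} | {p3}.
The partition is now stable with 2 blocks: {p1,p2} | {p3}.

2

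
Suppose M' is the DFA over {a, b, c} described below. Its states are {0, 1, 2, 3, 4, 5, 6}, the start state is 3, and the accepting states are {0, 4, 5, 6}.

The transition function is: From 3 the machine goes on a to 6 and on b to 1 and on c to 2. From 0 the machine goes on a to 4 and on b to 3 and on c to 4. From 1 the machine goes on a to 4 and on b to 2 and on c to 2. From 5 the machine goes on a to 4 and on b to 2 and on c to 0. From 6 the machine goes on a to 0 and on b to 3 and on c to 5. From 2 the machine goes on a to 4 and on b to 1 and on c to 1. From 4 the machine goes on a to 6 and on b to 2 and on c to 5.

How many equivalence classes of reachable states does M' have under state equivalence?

2

All states are reachable from the start state.
Initial partition by acceptance: {0,4,5,6} | {1,2,3}.
No further refinement is possible. Final partition (2 blocks): {0,4,5,6} | {1,2,3}.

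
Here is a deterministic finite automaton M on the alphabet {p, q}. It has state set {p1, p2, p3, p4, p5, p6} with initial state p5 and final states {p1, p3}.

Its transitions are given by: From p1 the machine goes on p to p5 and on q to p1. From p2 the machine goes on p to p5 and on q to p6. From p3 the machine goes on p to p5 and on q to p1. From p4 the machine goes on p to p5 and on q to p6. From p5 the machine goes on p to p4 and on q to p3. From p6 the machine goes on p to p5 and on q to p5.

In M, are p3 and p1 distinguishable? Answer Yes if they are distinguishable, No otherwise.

States {p2} cannot be reached from the start state, so discard them.
P0 = {p1,p3} | {p4,p5,p6}.
On input q, block {p4,p5,p6} splits into {p4,p6} and {p5}.
Split {p4,p6} by δ(·,q) → {p4} and {p6}.
The partition is now stable with 4 blocks: {p1,p3} | {p4} | {p5} | {p6}.
p3 and p1 lie in the same block of the stable partition, so they are equivalent — no string distinguishes them.

No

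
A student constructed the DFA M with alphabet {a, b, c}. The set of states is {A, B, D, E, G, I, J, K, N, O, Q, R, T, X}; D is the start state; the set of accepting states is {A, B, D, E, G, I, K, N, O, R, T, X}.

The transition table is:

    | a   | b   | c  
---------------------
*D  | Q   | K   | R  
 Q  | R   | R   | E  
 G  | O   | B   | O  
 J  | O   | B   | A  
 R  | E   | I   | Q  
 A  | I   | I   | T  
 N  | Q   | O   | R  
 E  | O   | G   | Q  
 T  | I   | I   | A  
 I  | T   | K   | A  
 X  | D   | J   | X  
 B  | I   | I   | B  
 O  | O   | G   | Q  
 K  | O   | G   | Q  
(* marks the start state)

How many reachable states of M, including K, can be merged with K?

Reachable states from the start: {A,B,D,E,G,I,K,O,Q,R,T}. Unreachable: {J,N,X} — drop them.
Initial partition by acceptance: {A,B,D,E,G,I,K,O,R,T} | {Q}.
On input a, block {A,B,D,E,G,I,K,O,R,T} splits into {A,B,E,G,I,K,O,R,T} and {D}.
Split {A,B,E,G,I,K,O,R,T} by δ(·,c) → {A,B,G,I,T} and {E,K,O,R}.
Refine {A,B,G,I,T} on symbol a: members go to different blocks, giving {A,B,I,T} and {G}.
Split {A,B,I,T} by δ(·,b) → {A,B,T} and {I}.
Refine {E,K,O,R} on symbol b: members go to different blocks, giving {E,K,O} and {R}.
No further refinement is possible. Final partition (7 blocks): {A,B,T} | {Q} | {D} | {E,K,O} | {G} | {I} | {R}.
The equivalence class containing K is {E,K,O}, of size 3.

3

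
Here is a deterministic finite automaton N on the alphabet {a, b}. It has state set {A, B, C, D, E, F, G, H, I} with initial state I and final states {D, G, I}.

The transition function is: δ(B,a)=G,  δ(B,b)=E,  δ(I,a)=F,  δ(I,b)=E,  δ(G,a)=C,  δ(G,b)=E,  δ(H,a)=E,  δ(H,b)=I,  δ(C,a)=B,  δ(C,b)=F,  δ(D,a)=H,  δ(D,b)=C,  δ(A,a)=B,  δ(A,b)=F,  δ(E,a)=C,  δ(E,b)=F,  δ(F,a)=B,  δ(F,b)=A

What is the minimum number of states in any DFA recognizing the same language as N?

States {D,H} cannot be reached from the start state, so discard them.
Initial partition by acceptance: {G,I} | {A,B,C,E,F}.
Split {A,B,C,E,F} by δ(·,a) → {A,C,E,F} and {B}.
On input a, block {A,C,E,F} splits into {A,C,F} and {E}.
The partition is now stable with 4 blocks: {G,I} | {A,C,F} | {B} | {E}.

4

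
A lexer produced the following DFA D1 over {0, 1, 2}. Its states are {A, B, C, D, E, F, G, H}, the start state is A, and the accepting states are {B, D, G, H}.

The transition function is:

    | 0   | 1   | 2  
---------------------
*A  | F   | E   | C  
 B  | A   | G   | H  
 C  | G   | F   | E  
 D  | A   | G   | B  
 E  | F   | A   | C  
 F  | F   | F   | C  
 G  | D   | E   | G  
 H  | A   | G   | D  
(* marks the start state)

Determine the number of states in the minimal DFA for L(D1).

P0 = {B,D,G,H} | {A,C,E,F}.
Refine {B,D,G,H} on symbol 0: members go to different blocks, giving {B,D,H} and {G}.
On input 0, block {A,C,E,F} splits into {A,E,F} and {C}.
The partition is now stable with 4 blocks: {B,D,H} | {A,E,F} | {G} | {C}.

4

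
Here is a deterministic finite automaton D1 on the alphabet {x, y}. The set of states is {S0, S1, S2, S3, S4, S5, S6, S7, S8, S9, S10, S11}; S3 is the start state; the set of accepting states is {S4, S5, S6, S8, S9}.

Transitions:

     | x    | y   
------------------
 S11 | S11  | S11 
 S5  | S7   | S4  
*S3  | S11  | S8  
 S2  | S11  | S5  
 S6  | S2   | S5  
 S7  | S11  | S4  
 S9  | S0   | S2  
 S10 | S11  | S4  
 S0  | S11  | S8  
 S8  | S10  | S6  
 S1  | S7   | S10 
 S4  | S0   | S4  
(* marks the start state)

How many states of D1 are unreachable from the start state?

BFS from S3 reaches {S0, S2, S3, S4, S5, S6, S7, S8, S10, S11}; the 2 state(s) S1, S9 are never visited.

2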